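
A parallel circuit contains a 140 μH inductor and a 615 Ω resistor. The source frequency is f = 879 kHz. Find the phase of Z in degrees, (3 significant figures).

38.5°

ω = 2πf = 5.523e+06 rad/s
X_L = ωL = 773 Ω
Parallel: admittances add. Y = 1/R + 1/(jωL)
Y = (0.00163 − j0.00129) S
|Y| = 0.00208 S → |Z| = 1/|Y| = 481 Ω, ∠Z = −∠Y = 38.5°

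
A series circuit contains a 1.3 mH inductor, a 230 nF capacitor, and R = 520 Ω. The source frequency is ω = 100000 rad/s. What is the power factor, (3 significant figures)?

X_L = ωL = 130 Ω
X_C = 1/(ωC) = 43.5 Ω
Net reactance X = X_L − X_C = 86.5 Ω
Z = 520 + j86.5 Ω
|Z| = √(520² + 86.5²) = 527 Ω
∠Z = arctan(86.5/520) = 9.45°
cos φ = cos(9.45°) = 0.986

0.986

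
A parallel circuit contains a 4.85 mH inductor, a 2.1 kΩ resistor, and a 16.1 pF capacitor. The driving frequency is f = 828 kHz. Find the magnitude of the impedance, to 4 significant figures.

2091 Ω

ω = 2πf = 5.202e+06 rad/s
X_L = ωL = 25230 Ω
X_C = 1/(ωC) = 11940 Ω
Parallel: admittances add. Y = 1/R + 1/(jωL) + jωC
Y = (0.0004762 + j4.413e-05) S
|Y| = 0.0004782 S → |Z| = 1/|Y| = 2091 Ω, ∠Z = −∠Y = -5.294°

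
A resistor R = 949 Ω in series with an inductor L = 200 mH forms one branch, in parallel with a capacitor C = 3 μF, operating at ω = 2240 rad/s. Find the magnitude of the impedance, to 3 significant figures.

157 Ω

X_L = ωL = 448 Ω
X_C = 1/(ωC) = 149 Ω
Branch 1 (R+jX_L): Z₁ = 949 + j448 Ω, |Z₁| = 1050 Ω
Branch 2 (−jX_C): Z₂ = −j149 Ω
Parallel: Z = Z₁Z₂/(Z₁+Z₂), |Z| = 157 Ω, ∠Z = -82.2°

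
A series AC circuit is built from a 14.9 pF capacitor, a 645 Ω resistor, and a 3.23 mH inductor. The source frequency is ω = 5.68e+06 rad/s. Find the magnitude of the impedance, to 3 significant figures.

X_L = ωL = 18300 Ω
X_C = 1/(ωC) = 11800 Ω
Net reactance X = X_L − X_C = 6530 Ω
Z = 645 + j6530 Ω
|Z| = √(645² + 6530²) = 6560 Ω

6560 Ω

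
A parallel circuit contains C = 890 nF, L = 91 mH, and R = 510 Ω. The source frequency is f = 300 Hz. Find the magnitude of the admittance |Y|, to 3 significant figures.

ω = 2πf = 1885 rad/s
X_L = ωL = 172 Ω
X_C = 1/(ωC) = 596 Ω
Parallel: admittances add. Y = 1/R + 1/(jωL) + jωC
Y = (0.00196 − j0.00415) S
|Y| = 0.00459 S → |Z| = 1/|Y| = 218 Ω, ∠Z = −∠Y = 64.7°

4.59 mS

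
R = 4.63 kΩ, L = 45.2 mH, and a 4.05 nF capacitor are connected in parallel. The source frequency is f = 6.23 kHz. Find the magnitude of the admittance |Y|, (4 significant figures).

ω = 2πf = 39140 rad/s
X_L = ωL = 1769 Ω
X_C = 1/(ωC) = 6308 Ω
Parallel: admittances add. Y = 1/R + 1/(jωL) + jωC
Y = (0.0002160 − j0.0004067) S
|Y| = 0.0004605 S → |Z| = 1/|Y| = 2172 Ω, ∠Z = −∠Y = 62.03°

460.5 μS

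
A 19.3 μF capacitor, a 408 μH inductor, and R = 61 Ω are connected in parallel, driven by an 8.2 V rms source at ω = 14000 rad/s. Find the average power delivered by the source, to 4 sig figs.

X_L = ωL = 5.712 Ω
X_C = 1/(ωC) = 3.701 Ω
Parallel: admittances add. Y = 1/R + 1/(jωL) + jωC
Y = (0.01639 + j0.09513) S
|Y| = 0.09653 S → |Z| = 1/|Y| = 10.36 Ω, ∠Z = −∠Y = -80.22°
I = V/|Z| = 791.6 mA
P = VI cos φ = 8.2 × 0.7916 × cos(-80.22°) = 1.102 W

1.102 W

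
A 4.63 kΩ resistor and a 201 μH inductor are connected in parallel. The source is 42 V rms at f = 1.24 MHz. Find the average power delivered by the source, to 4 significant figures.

381.0 mW

ω = 2πf = 7.791e+06 rad/s
X_L = ωL = 1566 Ω
Parallel: admittances add. Y = 1/R + 1/(jωL)
Y = (0.0002160 − j0.0006386) S
|Y| = 0.0006741 S → |Z| = 1/|Y| = 1483 Ω, ∠Z = −∠Y = 71.31°
I = V/|Z| = 28.31 mA
P = VI cos φ = 42 × 0.02831 × cos(71.31°) = 381.0 mW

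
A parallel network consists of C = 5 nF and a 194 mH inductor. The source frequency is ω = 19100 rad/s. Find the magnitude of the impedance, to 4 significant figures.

X_L = ωL = 3705 Ω
X_C = 1/(ωC) = 10470 Ω
Parallel: admittances add. Y = 1/(jωL) + jωC
Y = (0 − j0.0001744) S
|Y| = 0.0001744 S → |Z| = 1/|Y| = 5735 Ω, ∠Z = −∠Y = 90.00°

5735 Ω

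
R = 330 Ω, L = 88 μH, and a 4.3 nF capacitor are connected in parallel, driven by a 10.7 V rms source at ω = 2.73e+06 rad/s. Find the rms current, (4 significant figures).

X_L = ωL = 240.2 Ω
X_C = 1/(ωC) = 85.19 Ω
Parallel: admittances add. Y = 1/R + 1/(jωL) + jωC
Y = (0.003030 + j0.007576) S
|Y| = 0.008160 S → |Z| = 1/|Y| = 122.5 Ω, ∠Z = −∠Y = -68.20°
I = V/|Z| = 10.7/122.5 = 87.31 mA

87.31 mA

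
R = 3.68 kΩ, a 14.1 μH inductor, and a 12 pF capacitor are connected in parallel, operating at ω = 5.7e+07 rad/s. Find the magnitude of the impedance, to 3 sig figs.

1610 Ω

X_L = ωL = 804 Ω
X_C = 1/(ωC) = 1460 Ω
Parallel: admittances add. Y = 1/R + 1/(jωL) + jωC
Y = (0.000272 − j0.000560) S
|Y| = 0.000623 S → |Z| = 1/|Y| = 1610 Ω, ∠Z = −∠Y = 64.1°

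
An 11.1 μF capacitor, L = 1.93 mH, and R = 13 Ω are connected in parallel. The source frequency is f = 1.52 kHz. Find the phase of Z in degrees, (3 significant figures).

ω = 2πf = 9550 rad/s
X_L = ωL = 18.4 Ω
X_C = 1/(ωC) = 9.43 Ω
Parallel: admittances add. Y = 1/R + 1/(jωL) + jωC
Y = (0.0769 + j0.0518) S
|Y| = 0.0927 S → |Z| = 1/|Y| = 10.8 Ω, ∠Z = −∠Y = -33.9°

-33.9°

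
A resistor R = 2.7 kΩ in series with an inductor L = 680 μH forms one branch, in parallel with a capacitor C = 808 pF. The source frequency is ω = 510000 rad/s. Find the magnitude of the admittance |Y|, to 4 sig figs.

515.9 μS

X_L = ωL = 346.8 Ω
X_C = 1/(ωC) = 2427 Ω
Branch 1 (R+jX_L): Z₁ = 2700 + j346.8 Ω, |Z₁| = 2722 Ω
Branch 2 (−jX_C): Z₂ = −j2427 Ω
Parallel: Z = Z₁Z₂/(Z₁+Z₂), |Z| = 1938 Ω, ∠Z = -45.07°
|Y| = 1/|Z| = 515.9 μS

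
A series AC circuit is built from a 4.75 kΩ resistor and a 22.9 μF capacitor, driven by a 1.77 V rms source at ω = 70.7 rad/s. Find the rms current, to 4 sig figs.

X_C = 1/(ωC) = 617.7 Ω
Z = 4750 − j617.7 Ω
|Z| = √(4750² + 617.7²) = 4790 Ω
I = V/|Z| = 1.77/4790 = 369.5 μA

369.5 μA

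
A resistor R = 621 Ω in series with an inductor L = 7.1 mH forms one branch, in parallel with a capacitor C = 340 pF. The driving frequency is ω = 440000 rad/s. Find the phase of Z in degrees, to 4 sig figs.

68.86°

X_L = ωL = 3124 Ω
X_C = 1/(ωC) = 6684 Ω
Branch 1 (R+jX_L): Z₁ = 621.0 + j3124 Ω, |Z₁| = 3185 Ω
Branch 2 (−jX_C): Z₂ = −j6684 Ω
Parallel: Z = Z₁Z₂/(Z₁+Z₂), |Z| = 5891 Ω, ∠Z = 68.86°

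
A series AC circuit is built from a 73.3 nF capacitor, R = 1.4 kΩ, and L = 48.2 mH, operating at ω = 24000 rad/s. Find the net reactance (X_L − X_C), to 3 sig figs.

588 Ω

X_L = ωL = 1160 Ω
X_C = 1/(ωC) = 568 Ω
X = 1160 − 568 = 588 Ω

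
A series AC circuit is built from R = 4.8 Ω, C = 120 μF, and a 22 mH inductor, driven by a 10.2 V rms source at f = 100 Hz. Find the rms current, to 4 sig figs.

ω = 2πf = 628.3 rad/s
X_L = ωL = 13.82 Ω
X_C = 1/(ωC) = 13.26 Ω
Net reactance X = X_L − X_C = 0.5601 Ω
Z = 4.800 + j0.5601 Ω
|Z| = √(4.800² + 0.5601²) = 4.833 Ω
I = V/|Z| = 10.2/4.833 = 2.111 A

2.111 A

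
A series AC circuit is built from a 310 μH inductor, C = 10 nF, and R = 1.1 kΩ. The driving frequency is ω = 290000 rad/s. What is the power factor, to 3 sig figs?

0.974

X_L = ωL = 89.9 Ω
X_C = 1/(ωC) = 345 Ω
Net reactance X = X_L − X_C = -255 Ω
Z = 1100 − j255 Ω
|Z| = √(1100² + 255²) = 1130 Ω
∠Z = arctan(-255/1100) = -13.0°
cos φ = cos(-13.0°) = 0.974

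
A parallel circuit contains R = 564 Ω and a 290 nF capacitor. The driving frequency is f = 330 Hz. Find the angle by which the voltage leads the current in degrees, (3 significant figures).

ω = 2πf = 2073 rad/s
X_C = 1/(ωC) = 1660 Ω
Parallel: admittances add. Y = 1/R + jωC
Y = (0.00177 + j0.000601) S
|Y| = 0.00187 S → |Z| = 1/|Y| = 534 Ω, ∠Z = −∠Y = -18.7°

-18.7°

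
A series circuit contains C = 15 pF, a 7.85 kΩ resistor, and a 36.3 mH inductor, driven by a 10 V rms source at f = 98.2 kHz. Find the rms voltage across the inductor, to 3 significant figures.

2.60 V

ω = 2πf = 617000 rad/s
X_L = ωL = 22400 Ω
X_C = 1/(ωC) = 108000 Ω
Net reactance X = X_L − X_C = -85700 Ω
Z = 7850 − j85700 Ω
|Z| = √(7850² + 85700²) = 86000 Ω
I = V/|Z| = 116 μA
V_L = I·|Z_L| = 0.000116 × 22400 = 2.60 V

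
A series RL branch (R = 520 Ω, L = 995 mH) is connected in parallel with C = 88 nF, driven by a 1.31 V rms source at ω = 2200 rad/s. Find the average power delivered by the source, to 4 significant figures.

X_L = ωL = 2189 Ω
X_C = 1/(ωC) = 5165 Ω
Branch 1 (R+jX_L): Z₁ = 520.0 + j2189 Ω, |Z₁| = 2250 Ω
Branch 2 (−jX_C): Z₂ = −j5165 Ω
Parallel: Z = Z₁Z₂/(Z₁+Z₂), |Z| = 3846 Ω, ∠Z = 66.73°
I = V/|Z| = 340.6 μA
P = VI cos φ = 1.31 × 0.0003406 × cos(66.73°) = 176.3 μW

176.3 μW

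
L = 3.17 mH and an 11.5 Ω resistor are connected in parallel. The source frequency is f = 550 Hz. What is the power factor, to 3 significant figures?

0.690

ω = 2πf = 3456 rad/s
X_L = ωL = 11.0 Ω
Parallel: admittances add. Y = 1/R + 1/(jωL)
Y = (0.0870 − j0.0913) S
|Y| = 0.126 S → |Z| = 1/|Y| = 7.93 Ω, ∠Z = −∠Y = 46.4°
cos φ = cos(46.4°) = 0.690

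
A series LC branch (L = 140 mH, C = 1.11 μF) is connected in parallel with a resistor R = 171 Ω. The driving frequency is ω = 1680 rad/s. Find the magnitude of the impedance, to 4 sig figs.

148.7 Ω

X_L = ωL = 235.2 Ω
X_C = 1/(ωC) = 536.3 Ω
Branch 1: Z₁ = R = 171.0 Ω
Branch 2 (series LC): Z₂ = j(X_L − X_C) = −j301.1 Ω
Parallel: Z = Z₁Z₂/(Z₁+Z₂), |Z| = 148.7 Ω, ∠Z = -29.60°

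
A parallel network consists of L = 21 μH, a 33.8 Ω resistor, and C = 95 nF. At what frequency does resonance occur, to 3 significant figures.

113 kHz

ω₀ = 1/√(LC) = 1/√(2.1e-05 × 9.5e-08) = 708000 rad/s
f₀ = ω₀/(2π) = 113 kHz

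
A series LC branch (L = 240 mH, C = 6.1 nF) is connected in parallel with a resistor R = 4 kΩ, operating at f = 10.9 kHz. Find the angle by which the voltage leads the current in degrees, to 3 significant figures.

15.9°

ω = 2πf = 68490 rad/s
X_L = ωL = 16400 Ω
X_C = 1/(ωC) = 2390 Ω
Branch 1: Z₁ = R = 4000 Ω
Branch 2 (series LC): Z₂ = j(X_L − X_C) = j14000 Ω
Parallel: Z = Z₁Z₂/(Z₁+Z₂), |Z| = 3850 Ω, ∠Z = 15.9°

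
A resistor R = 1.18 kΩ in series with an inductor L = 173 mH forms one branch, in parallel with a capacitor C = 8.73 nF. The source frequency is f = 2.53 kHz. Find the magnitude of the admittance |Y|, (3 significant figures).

214 μS

ω = 2πf = 15900 rad/s
X_L = ωL = 2750 Ω
X_C = 1/(ωC) = 7210 Ω
Branch 1 (R+jX_L): Z₁ = 1180 + j2750 Ω, |Z₁| = 2990 Ω
Branch 2 (−jX_C): Z₂ = −j7210 Ω
Parallel: Z = Z₁Z₂/(Z₁+Z₂), |Z| = 4680 Ω, ∠Z = 51.9°
|Y| = 1/|Z| = 214 μS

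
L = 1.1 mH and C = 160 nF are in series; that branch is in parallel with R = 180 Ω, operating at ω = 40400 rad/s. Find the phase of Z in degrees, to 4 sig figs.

-58.51°

X_L = ωL = 44.44 Ω
X_C = 1/(ωC) = 154.7 Ω
Branch 1: Z₁ = R = 180.0 Ω
Branch 2 (series LC): Z₂ = j(X_L − X_C) = −j110.3 Ω
Parallel: Z = Z₁Z₂/(Z₁+Z₂), |Z| = 94.02 Ω, ∠Z = -58.51°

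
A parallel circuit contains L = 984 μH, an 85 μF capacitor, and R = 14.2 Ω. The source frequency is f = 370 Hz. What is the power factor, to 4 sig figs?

0.2821

ω = 2πf = 2325 rad/s
X_L = ωL = 2.288 Ω
X_C = 1/(ωC) = 5.061 Ω
Parallel: admittances add. Y = 1/R + 1/(jωL) + jωC
Y = (0.07042 − j0.2395) S
|Y| = 0.2497 S → |Z| = 1/|Y| = 4.005 Ω, ∠Z = −∠Y = 73.62°
cos φ = cos(73.62°) = 0.2821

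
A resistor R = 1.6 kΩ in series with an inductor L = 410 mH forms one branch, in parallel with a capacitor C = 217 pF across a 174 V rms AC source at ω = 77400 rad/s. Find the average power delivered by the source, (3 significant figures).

48.0 mW

X_L = ωL = 31700 Ω
X_C = 1/(ωC) = 59500 Ω
Branch 1 (R+jX_L): Z₁ = 1600 + j31700 Ω, |Z₁| = 31800 Ω
Branch 2 (−jX_C): Z₂ = −j59500 Ω
Parallel: Z = Z₁Z₂/(Z₁+Z₂), |Z| = 67900 Ω, ∠Z = 83.8°
I = V/|Z| = 2.56 mA
P = VI cos φ = 174 × 0.00256 × cos(83.8°) = 48.0 mW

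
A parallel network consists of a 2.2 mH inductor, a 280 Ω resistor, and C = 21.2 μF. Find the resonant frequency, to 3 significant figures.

ω₀ = 1/√(LC) = 1/√(0.0022 × 2.12e-05) = 4630 rad/s
f₀ = ω₀/(2π) = 737 Hz

737 Hz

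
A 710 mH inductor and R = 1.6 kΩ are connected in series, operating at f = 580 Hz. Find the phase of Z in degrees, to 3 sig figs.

58.3°

ω = 2πf = 3644 rad/s
X_L = ωL = 2590 Ω
Z = 1600 + j2590 Ω
|Z| = √(1600² + 2590²) = 3040 Ω
∠Z = arctan(2590/1600) = 58.3°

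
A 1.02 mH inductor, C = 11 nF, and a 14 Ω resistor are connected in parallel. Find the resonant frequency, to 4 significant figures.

ω₀ = 1/√(LC) = 1/√(0.00102 × 1.1e-08) = 298500 rad/s
f₀ = ω₀/(2π) = 47.51 kHz

47.51 kHz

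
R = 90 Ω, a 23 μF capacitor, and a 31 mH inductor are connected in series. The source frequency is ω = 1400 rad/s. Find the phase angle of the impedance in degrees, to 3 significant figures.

X_L = ωL = 43.4 Ω
X_C = 1/(ωC) = 31.1 Ω
Net reactance X = X_L − X_C = 12.3 Ω
Z = 90.0 + j12.3 Ω
|Z| = √(90.0² + 12.3²) = 90.8 Ω
∠Z = arctan(12.3/90.0) = 7.81°

7.81°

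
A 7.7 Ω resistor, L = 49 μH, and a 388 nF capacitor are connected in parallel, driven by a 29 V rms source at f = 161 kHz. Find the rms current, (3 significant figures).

11.4 A

ω = 2πf = 1.012e+06 rad/s
X_L = ωL = 49.6 Ω
X_C = 1/(ωC) = 2.55 Ω
Parallel: admittances add. Y = 1/R + 1/(jωL) + jωC
Y = (0.130 + j0.372) S
|Y| = 0.394 S → |Z| = 1/|Y| = 2.54 Ω, ∠Z = −∠Y = -70.8°
I = V/|Z| = 29/2.54 = 11.4 A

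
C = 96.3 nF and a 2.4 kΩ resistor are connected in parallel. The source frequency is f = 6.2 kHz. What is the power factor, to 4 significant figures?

0.1104

ω = 2πf = 38960 rad/s
X_C = 1/(ωC) = 266.6 Ω
Parallel: admittances add. Y = 1/R + jωC
Y = (0.0004167 + j0.003751) S
|Y| = 0.003775 S → |Z| = 1/|Y| = 264.9 Ω, ∠Z = −∠Y = -83.66°
cos φ = cos(-83.66°) = 0.1104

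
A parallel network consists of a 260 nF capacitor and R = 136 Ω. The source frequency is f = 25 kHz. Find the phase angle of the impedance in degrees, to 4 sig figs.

ω = 2πf = 157100 rad/s
X_C = 1/(ωC) = 24.49 Ω
Parallel: admittances add. Y = 1/R + jωC
Y = (0.007353 + j0.04084) S
|Y| = 0.04150 S → |Z| = 1/|Y| = 24.10 Ω, ∠Z = −∠Y = -79.79°

-79.79°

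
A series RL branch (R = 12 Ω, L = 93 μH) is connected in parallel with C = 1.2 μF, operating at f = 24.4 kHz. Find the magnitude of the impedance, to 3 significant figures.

ω = 2πf = 153300 rad/s
X_L = ωL = 14.3 Ω
X_C = 1/(ωC) = 5.44 Ω
Branch 1 (R+jX_L): Z₁ = 12.0 + j14.3 Ω, |Z₁| = 18.6 Ω
Branch 2 (−jX_C): Z₂ = −j5.44 Ω
Parallel: Z = Z₁Z₂/(Z₁+Z₂), |Z| = 6.80 Ω, ∠Z = -76.4°

6.80 Ω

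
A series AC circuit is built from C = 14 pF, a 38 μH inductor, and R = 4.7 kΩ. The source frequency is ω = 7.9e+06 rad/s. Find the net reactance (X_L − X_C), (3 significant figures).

X_L = ωL = 300 Ω
X_C = 1/(ωC) = 9040 Ω
X = 300 − 9040 = -8740 Ω

-8740 Ω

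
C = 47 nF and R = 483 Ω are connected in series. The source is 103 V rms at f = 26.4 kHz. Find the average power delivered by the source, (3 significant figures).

20.5 W

ω = 2πf = 165900 rad/s
X_C = 1/(ωC) = 128 Ω
Z = 483 − j128 Ω
|Z| = √(483² + 128²) = 500 Ω
∠Z = arctan(-128/483) = -14.9°
I = V/|Z| = 206 mA
P = VI cos φ = 103 × 0.206 × cos(-14.9°) = 20.5 W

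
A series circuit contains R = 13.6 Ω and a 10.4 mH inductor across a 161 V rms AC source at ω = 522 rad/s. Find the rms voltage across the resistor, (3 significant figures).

150 V

X_L = ωL = 5.43 Ω
Z = 13.6 + j5.43 Ω
|Z| = √(13.6² + 5.43²) = 14.6 Ω
I = V/|Z| = 11.0 A
V_R = I·|Z_R| = 11.0 × 13.6 = 150 V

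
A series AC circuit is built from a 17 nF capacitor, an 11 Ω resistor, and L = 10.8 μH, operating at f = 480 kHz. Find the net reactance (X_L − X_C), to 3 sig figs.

13.1 Ω

ω = 2πf = 3.016e+06 rad/s
X_L = ωL = 32.6 Ω
X_C = 1/(ωC) = 19.5 Ω
X = 32.6 − 19.5 = 13.1 Ω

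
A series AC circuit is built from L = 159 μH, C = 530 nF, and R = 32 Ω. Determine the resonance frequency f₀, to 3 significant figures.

17.3 kHz

ω₀ = 1/√(LC) = 1/√(0.000159 × 5.3e-07) = 108900 rad/s
f₀ = ω₀/(2π) = 17.3 kHz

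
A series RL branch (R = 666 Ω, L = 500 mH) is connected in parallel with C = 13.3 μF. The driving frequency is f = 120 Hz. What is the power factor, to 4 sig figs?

ω = 2πf = 754.0 rad/s
X_L = ωL = 377.0 Ω
X_C = 1/(ωC) = 99.72 Ω
Branch 1 (R+jX_L): Z₁ = 666.0 + j377.0 Ω, |Z₁| = 765.3 Ω
Branch 2 (−jX_C): Z₂ = −j99.72 Ω
Parallel: Z = Z₁Z₂/(Z₁+Z₂), |Z| = 105.8 Ω, ∠Z = -83.09°
cos φ = cos(-83.09°) = 0.1203

0.1203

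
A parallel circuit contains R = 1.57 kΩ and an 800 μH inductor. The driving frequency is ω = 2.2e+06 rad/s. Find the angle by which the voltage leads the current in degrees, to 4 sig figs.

X_L = ωL = 1760 Ω
Parallel: admittances add. Y = 1/R + 1/(jωL)
Y = (0.0006369 − j0.0005682) S
|Y| = 0.0008535 S → |Z| = 1/|Y| = 1172 Ω, ∠Z = −∠Y = 41.73°

41.73°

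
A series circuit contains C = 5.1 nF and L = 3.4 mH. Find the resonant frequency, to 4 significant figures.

ω₀ = 1/√(LC) = 1/√(0.0034 × 5.1e-09) = 240100 rad/s
f₀ = ω₀/(2π) = 38.22 kHz

38.22 kHz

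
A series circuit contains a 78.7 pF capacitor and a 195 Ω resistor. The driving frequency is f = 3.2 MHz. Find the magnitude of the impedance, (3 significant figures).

ω = 2πf = 2.011e+07 rad/s
X_C = 1/(ωC) = 632 Ω
Z = 195 − j632 Ω
|Z| = √(195² + 632²) = 661 Ω

661 Ω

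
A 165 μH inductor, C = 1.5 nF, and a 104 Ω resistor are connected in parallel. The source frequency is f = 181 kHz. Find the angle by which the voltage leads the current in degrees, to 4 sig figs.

20.65°

ω = 2πf = 1.137e+06 rad/s
X_L = ωL = 187.6 Ω
X_C = 1/(ωC) = 586.2 Ω
Parallel: admittances add. Y = 1/R + 1/(jωL) + jωC
Y = (0.009615 − j0.003623) S
|Y| = 0.01028 S → |Z| = 1/|Y| = 97.32 Ω, ∠Z = −∠Y = 20.65°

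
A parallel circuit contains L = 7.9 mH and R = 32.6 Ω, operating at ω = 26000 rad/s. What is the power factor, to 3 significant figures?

0.988

X_L = ωL = 205 Ω
Parallel: admittances add. Y = 1/R + 1/(jωL)
Y = (0.0307 − j0.00487) S
|Y| = 0.0311 S → |Z| = 1/|Y| = 32.2 Ω, ∠Z = −∠Y = 9.02°
cos φ = cos(9.02°) = 0.988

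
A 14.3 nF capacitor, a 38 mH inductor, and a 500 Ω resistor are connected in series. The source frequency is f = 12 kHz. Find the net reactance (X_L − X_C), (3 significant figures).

ω = 2πf = 75400 rad/s
X_L = ωL = 2870 Ω
X_C = 1/(ωC) = 927 Ω
X = 2870 − 927 = 1940 Ω

1940 Ω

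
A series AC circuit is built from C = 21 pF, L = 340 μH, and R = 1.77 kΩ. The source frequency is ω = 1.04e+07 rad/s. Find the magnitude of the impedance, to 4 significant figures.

X_L = ωL = 3536 Ω
X_C = 1/(ωC) = 4579 Ω
Net reactance X = X_L − X_C = -1043 Ω
Z = 1770 − j1043 Ω
|Z| = √(1770² + 1043²) = 2054 Ω

2054 Ω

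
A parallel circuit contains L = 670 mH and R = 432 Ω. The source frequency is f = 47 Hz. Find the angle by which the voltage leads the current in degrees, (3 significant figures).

65.4°

ω = 2πf = 295.3 rad/s
X_L = ωL = 198 Ω
Parallel: admittances add. Y = 1/R + 1/(jωL)
Y = (0.00231 − j0.00505) S
|Y| = 0.00556 S → |Z| = 1/|Y| = 180 Ω, ∠Z = −∠Y = 65.4°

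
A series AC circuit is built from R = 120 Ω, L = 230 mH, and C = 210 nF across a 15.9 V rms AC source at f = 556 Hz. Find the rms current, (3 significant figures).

ω = 2πf = 3493 rad/s
X_L = ωL = 803 Ω
X_C = 1/(ωC) = 1360 Ω
Net reactance X = X_L − X_C = -560 Ω
Z = 120 − j560 Ω
|Z| = √(120² + 560²) = 572 Ω
I = V/|Z| = 15.9/572 = 27.8 mA

27.8 mA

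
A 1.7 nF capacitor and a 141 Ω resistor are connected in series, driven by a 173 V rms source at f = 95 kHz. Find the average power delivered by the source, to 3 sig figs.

4.26 W

ω = 2πf = 596900 rad/s
X_C = 1/(ωC) = 985 Ω
Z = 141 − j985 Ω
|Z| = √(141² + 985²) = 996 Ω
∠Z = arctan(-985/141) = -81.9°
I = V/|Z| = 174 mA
P = VI cos φ = 173 × 0.174 × cos(-81.9°) = 4.26 W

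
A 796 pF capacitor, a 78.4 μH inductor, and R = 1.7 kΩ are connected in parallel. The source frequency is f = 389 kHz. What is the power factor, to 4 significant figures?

0.1769

ω = 2πf = 2.444e+06 rad/s
X_L = ωL = 191.6 Ω
X_C = 1/(ωC) = 514.0 Ω
Parallel: admittances add. Y = 1/R + 1/(jωL) + jωC
Y = (0.0005882 − j0.003273) S
|Y| = 0.003325 S → |Z| = 1/|Y| = 300.7 Ω, ∠Z = −∠Y = 79.81°
cos φ = cos(79.81°) = 0.1769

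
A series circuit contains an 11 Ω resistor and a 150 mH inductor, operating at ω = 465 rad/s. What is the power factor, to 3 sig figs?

X_L = ωL = 69.8 Ω
Z = 11.0 + j69.8 Ω
|Z| = √(11.0² + 69.8²) = 70.6 Ω
∠Z = arctan(69.8/11.0) = 81.0°
cos φ = cos(81.0°) = 0.156

0.156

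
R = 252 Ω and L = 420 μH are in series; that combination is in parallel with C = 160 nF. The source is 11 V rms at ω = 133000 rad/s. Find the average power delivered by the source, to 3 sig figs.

458 mW

X_L = ωL = 55.9 Ω
X_C = 1/(ωC) = 47.0 Ω
Branch 1 (R+jX_L): Z₁ = 252 + j55.9 Ω, |Z₁| = 258 Ω
Branch 2 (−jX_C): Z₂ = −j47.0 Ω
Parallel: Z = Z₁Z₂/(Z₁+Z₂), |Z| = 48.1 Ω, ∠Z = -79.5°
I = V/|Z| = 229 mA
P = VI cos φ = 11 × 0.229 × cos(-79.5°) = 458 mW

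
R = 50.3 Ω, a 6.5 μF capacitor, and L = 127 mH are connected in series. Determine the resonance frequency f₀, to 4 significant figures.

175.2 Hz

ω₀ = 1/√(LC) = 1/√(0.127 × 6.5e-06) = 1101 rad/s
f₀ = ω₀/(2π) = 175.2 Hz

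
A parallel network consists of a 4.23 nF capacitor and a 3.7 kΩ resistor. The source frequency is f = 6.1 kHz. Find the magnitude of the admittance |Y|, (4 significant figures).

315.2 μS

ω = 2πf = 38330 rad/s
X_C = 1/(ωC) = 6168 Ω
Parallel: admittances add. Y = 1/R + jωC
Y = (0.0002703 + j0.0001621) S
|Y| = 0.0003152 S → |Z| = 1/|Y| = 3173 Ω, ∠Z = −∠Y = -30.96°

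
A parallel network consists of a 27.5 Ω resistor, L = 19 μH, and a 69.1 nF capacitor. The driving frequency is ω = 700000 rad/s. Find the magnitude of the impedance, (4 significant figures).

22.13 Ω

X_L = ωL = 13.30 Ω
X_C = 1/(ωC) = 20.67 Ω
Parallel: admittances add. Y = 1/R + 1/(jωL) + jωC
Y = (0.03636 − j0.02682) S
|Y| = 0.04518 S → |Z| = 1/|Y| = 22.13 Ω, ∠Z = −∠Y = 36.41°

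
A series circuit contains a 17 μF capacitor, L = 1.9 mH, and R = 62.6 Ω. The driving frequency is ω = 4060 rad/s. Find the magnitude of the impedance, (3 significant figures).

X_L = ωL = 7.71 Ω
X_C = 1/(ωC) = 14.5 Ω
Net reactance X = X_L − X_C = -6.77 Ω
Z = 62.6 − j6.77 Ω
|Z| = √(62.6² + 6.77²) = 63.0 Ω

63.0 Ω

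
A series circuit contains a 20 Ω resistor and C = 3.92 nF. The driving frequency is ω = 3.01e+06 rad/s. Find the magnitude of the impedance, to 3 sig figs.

X_C = 1/(ωC) = 84.8 Ω
Z = 20.0 − j84.8 Ω
|Z| = √(20.0² + 84.8²) = 87.1 Ω

87.1 Ω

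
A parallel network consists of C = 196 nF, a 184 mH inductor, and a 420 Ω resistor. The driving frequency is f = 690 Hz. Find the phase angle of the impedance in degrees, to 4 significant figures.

ω = 2πf = 4335 rad/s
X_L = ωL = 797.7 Ω
X_C = 1/(ωC) = 1177 Ω
Parallel: admittances add. Y = 1/R + 1/(jωL) + jωC
Y = (0.002381 − j0.0004038) S
|Y| = 0.002415 S → |Z| = 1/|Y| = 414.1 Ω, ∠Z = −∠Y = 9.627°

9.627°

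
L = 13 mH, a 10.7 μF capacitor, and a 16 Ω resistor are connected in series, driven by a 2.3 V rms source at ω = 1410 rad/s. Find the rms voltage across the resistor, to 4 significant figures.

0.7280 V

X_L = ωL = 18.33 Ω
X_C = 1/(ωC) = 66.28 Ω
Net reactance X = X_L − X_C = -47.95 Ω
Z = 16.00 − j47.95 Ω
|Z| = √(16.00² + 47.95²) = 50.55 Ω
I = V/|Z| = 45.50 mA
V_R = I·|Z_R| = 0.04550 × 16.00 = 0.7280 V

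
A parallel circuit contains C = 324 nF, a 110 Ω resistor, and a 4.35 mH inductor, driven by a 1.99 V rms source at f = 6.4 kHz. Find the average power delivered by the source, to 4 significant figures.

36.00 mW

ω = 2πf = 40210 rad/s
X_L = ωL = 174.9 Ω
X_C = 1/(ωC) = 76.75 Ω
Parallel: admittances add. Y = 1/R + 1/(jωL) + jωC
Y = (0.009091 + j0.007312) S
|Y| = 0.01167 S → |Z| = 1/|Y| = 85.71 Ω, ∠Z = −∠Y = -38.81°
I = V/|Z| = 23.22 mA
P = VI cos φ = 1.99 × 0.02322 × cos(-38.81°) = 36.00 mW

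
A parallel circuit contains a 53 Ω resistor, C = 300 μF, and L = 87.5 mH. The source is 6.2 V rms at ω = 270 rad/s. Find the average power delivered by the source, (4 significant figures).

725.3 mW

X_L = ωL = 23.62 Ω
X_C = 1/(ωC) = 12.35 Ω
Parallel: admittances add. Y = 1/R + 1/(jωL) + jωC
Y = (0.01887 + j0.03867) S
|Y| = 0.04303 S → |Z| = 1/|Y| = 23.24 Ω, ∠Z = −∠Y = -63.99°
I = V/|Z| = 266.8 mA
P = VI cos φ = 6.2 × 0.2668 × cos(-63.99°) = 725.3 mW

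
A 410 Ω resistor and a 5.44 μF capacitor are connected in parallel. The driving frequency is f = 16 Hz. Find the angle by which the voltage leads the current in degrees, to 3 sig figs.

ω = 2πf = 100.5 rad/s
X_C = 1/(ωC) = 1830 Ω
Parallel: admittances add. Y = 1/R + jωC
Y = (0.00244 + j0.000547) S
|Y| = 0.00250 S → |Z| = 1/|Y| = 400 Ω, ∠Z = −∠Y = -12.6°

-12.6°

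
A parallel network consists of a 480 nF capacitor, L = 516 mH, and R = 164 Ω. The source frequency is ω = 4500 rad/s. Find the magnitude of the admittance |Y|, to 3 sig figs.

6.34 mS

X_L = ωL = 2320 Ω
X_C = 1/(ωC) = 463 Ω
Parallel: admittances add. Y = 1/R + 1/(jωL) + jωC
Y = (0.00610 + j0.00173) S
|Y| = 0.00634 S → |Z| = 1/|Y| = 158 Ω, ∠Z = −∠Y = -15.8°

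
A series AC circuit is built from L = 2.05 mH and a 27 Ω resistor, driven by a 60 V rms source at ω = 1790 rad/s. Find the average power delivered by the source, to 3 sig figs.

X_L = ωL = 3.67 Ω
Z = 27.0 + j3.67 Ω
|Z| = √(27.0² + 3.67²) = 27.2 Ω
∠Z = arctan(3.67/27.0) = 7.74°
I = V/|Z| = 2.20 A
P = VI cos φ = 60 × 2.20 × cos(7.74°) = 131 W

131 W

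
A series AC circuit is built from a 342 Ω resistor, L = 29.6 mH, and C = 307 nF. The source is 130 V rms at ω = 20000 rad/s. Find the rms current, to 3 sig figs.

X_L = ωL = 592 Ω
X_C = 1/(ωC) = 163 Ω
Net reactance X = X_L − X_C = 429 Ω
Z = 342 + j429 Ω
|Z| = √(342² + 429²) = 549 Ω
I = V/|Z| = 130/549 = 237 mA

237 mA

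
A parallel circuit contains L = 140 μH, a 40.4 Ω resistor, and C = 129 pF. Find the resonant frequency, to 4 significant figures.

1.184 MHz

ω₀ = 1/√(LC) = 1/√(0.00014 × 1.29e-10) = 7.441e+06 rad/s
f₀ = ω₀/(2π) = 1.184 MHz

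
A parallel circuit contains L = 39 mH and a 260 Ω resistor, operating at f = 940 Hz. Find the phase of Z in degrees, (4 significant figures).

ω = 2πf = 5906 rad/s
X_L = ωL = 230.3 Ω
Parallel: admittances add. Y = 1/R + 1/(jωL)
Y = (0.003846 − j0.004341) S
|Y| = 0.005800 S → |Z| = 1/|Y| = 172.4 Ω, ∠Z = −∠Y = 48.46°

48.46°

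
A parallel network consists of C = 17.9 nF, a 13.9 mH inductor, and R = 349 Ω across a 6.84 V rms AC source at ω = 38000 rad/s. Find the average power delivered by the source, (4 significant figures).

X_L = ωL = 528.2 Ω
X_C = 1/(ωC) = 1470 Ω
Parallel: admittances add. Y = 1/R + 1/(jωL) + jωC
Y = (0.002865 − j0.001213) S
|Y| = 0.003112 S → |Z| = 1/|Y| = 321.4 Ω, ∠Z = −∠Y = 22.95°
I = V/|Z| = 21.28 mA
P = VI cos φ = 6.84 × 0.02128 × cos(22.95°) = 134.1 mW

134.1 mW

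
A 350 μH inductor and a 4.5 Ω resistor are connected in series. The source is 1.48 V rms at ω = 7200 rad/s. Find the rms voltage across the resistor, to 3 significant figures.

1.29 V

X_L = ωL = 2.52 Ω
Z = 4.50 + j2.52 Ω
|Z| = √(4.50² + 2.52²) = 5.16 Ω
I = V/|Z| = 287 mA
V_R = I·|Z_R| = 0.287 × 4.50 = 1.29 V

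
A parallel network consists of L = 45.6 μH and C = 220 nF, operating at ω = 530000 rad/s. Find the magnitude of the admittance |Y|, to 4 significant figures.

75.22 mS

X_L = ωL = 24.17 Ω
X_C = 1/(ωC) = 8.576 Ω
Parallel: admittances add. Y = 1/(jωL) + jωC
Y = (0 + j0.07522) S
|Y| = 0.07522 S → |Z| = 1/|Y| = 13.29 Ω, ∠Z = −∠Y = -90.00°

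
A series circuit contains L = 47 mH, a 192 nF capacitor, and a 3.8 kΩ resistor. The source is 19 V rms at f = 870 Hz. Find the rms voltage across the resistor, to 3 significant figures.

ω = 2πf = 5466 rad/s
X_L = ωL = 257 Ω
X_C = 1/(ωC) = 953 Ω
Net reactance X = X_L − X_C = -696 Ω
Z = 3800 − j696 Ω
|Z| = √(3800² + 696²) = 3860 Ω
I = V/|Z| = 4.92 mA
V_R = I·|Z_R| = 0.00492 × 3800 = 18.7 V

18.7 V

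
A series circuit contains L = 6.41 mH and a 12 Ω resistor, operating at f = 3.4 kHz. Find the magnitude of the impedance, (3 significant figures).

ω = 2πf = 21360 rad/s
X_L = ωL = 137 Ω
Z = 12.0 + j137 Ω
|Z| = √(12.0² + 137²) = 137 Ω

137 Ω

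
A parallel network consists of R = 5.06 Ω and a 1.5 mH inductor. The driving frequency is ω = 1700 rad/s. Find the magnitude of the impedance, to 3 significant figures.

X_L = ωL = 2.55 Ω
Parallel: admittances add. Y = 1/R + 1/(jωL)
Y = (0.198 − j0.392) S
|Y| = 0.439 S → |Z| = 1/|Y| = 2.28 Ω, ∠Z = −∠Y = 63.3°

2.28 Ω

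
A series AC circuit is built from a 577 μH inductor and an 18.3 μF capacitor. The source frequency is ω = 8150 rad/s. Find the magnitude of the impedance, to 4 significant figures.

2.002 Ω

X_L = ωL = 4.703 Ω
X_C = 1/(ωC) = 6.705 Ω
Net reactance X = X_L − X_C = -2.002 Ω
Z = − j2.002 Ω
|Z| = √(0² + 2.002²) = 2.002 Ω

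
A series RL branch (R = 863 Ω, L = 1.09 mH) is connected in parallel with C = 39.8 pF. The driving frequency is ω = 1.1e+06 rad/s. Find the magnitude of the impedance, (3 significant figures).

X_L = ωL = 1200 Ω
X_C = 1/(ωC) = 22800 Ω
Branch 1 (R+jX_L): Z₁ = 863 + j1200 Ω, |Z₁| = 1480 Ω
Branch 2 (−jX_C): Z₂ = −j22800 Ω
Parallel: Z = Z₁Z₂/(Z₁+Z₂), |Z| = 1560 Ω, ∠Z = 52.0°

1560 Ω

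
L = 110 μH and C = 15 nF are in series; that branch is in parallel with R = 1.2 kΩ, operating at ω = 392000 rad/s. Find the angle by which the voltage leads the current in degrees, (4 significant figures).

-83.96°

X_L = ωL = 43.12 Ω
X_C = 1/(ωC) = 170.1 Ω
Branch 1: Z₁ = R = 1200 Ω
Branch 2 (series LC): Z₂ = j(X_L − X_C) = −j126.9 Ω
Parallel: Z = Z₁Z₂/(Z₁+Z₂), |Z| = 126.2 Ω, ∠Z = -83.96°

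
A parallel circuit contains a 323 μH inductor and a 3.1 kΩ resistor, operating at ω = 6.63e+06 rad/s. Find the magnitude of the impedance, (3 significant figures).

1760 Ω

X_L = ωL = 2140 Ω
Parallel: admittances add. Y = 1/R + 1/(jωL)
Y = (0.000323 − j0.000467) S
|Y| = 0.000568 S → |Z| = 1/|Y| = 1760 Ω, ∠Z = −∠Y = 55.4°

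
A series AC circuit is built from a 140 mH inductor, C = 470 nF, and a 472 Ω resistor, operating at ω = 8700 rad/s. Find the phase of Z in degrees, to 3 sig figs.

64.1°

X_L = ωL = 1220 Ω
X_C = 1/(ωC) = 245 Ω
Net reactance X = X_L − X_C = 973 Ω
Z = 472 + j973 Ω
|Z| = √(472² + 973²) = 1080 Ω
∠Z = arctan(973/472) = 64.1°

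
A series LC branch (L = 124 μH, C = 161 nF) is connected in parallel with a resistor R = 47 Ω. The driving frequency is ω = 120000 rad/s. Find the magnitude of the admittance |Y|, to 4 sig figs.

34.47 mS

X_L = ωL = 14.88 Ω
X_C = 1/(ωC) = 51.76 Ω
Branch 1: Z₁ = R = 47.00 Ω
Branch 2 (series LC): Z₂ = j(X_L − X_C) = −j36.88 Ω
Parallel: Z = Z₁Z₂/(Z₁+Z₂), |Z| = 29.01 Ω, ∠Z = -51.88°
|Y| = 1/|Z| = 34.47 mS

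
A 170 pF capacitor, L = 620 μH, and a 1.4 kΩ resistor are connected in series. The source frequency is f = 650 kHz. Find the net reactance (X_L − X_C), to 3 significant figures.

1090 Ω

ω = 2πf = 4.084e+06 rad/s
X_L = ωL = 2530 Ω
X_C = 1/(ωC) = 1440 Ω
X = 2530 − 1440 = 1090 Ω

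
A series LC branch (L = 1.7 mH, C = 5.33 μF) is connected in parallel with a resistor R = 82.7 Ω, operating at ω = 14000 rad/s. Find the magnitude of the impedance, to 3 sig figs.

10.3 Ω

X_L = ωL = 23.8 Ω
X_C = 1/(ωC) = 13.4 Ω
Branch 1: Z₁ = R = 82.7 Ω
Branch 2 (series LC): Z₂ = j(X_L − X_C) = j10.4 Ω
Parallel: Z = Z₁Z₂/(Z₁+Z₂), |Z| = 10.3 Ω, ∠Z = 82.8°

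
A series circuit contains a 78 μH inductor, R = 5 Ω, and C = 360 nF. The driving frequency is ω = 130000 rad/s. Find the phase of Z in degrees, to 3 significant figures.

-66.0°

X_L = ωL = 10.1 Ω
X_C = 1/(ωC) = 21.4 Ω
Net reactance X = X_L − X_C = -11.2 Ω
Z = 5.00 − j11.2 Ω
|Z| = √(5.00² + 11.2²) = 12.3 Ω
∠Z = arctan(-11.2/5.00) = -66.0°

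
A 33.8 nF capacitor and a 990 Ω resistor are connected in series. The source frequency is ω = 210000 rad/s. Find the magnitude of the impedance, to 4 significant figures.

1000 Ω

X_C = 1/(ωC) = 140.9 Ω
Z = 990.0 − j140.9 Ω
|Z| = √(990.0² + 140.9²) = 1000 Ω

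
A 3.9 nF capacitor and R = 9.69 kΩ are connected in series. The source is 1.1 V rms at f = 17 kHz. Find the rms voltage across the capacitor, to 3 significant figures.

0.265 V

ω = 2πf = 106800 rad/s
X_C = 1/(ωC) = 2400 Ω
Z = 9690 − j2400 Ω
|Z| = √(9690² + 2400²) = 9980 Ω
I = V/|Z| = 110 μA
V_C = I·|Z_C| = 0.000110 × 2400 = 0.265 V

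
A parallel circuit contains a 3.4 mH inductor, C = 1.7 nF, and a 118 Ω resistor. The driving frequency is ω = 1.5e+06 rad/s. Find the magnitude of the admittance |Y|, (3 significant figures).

X_L = ωL = 5100 Ω
X_C = 1/(ωC) = 392 Ω
Parallel: admittances add. Y = 1/R + 1/(jωL) + jωC
Y = (0.00847 + j0.00235) S
|Y| = 0.00880 S → |Z| = 1/|Y| = 114 Ω, ∠Z = −∠Y = -15.5°

8.80 mS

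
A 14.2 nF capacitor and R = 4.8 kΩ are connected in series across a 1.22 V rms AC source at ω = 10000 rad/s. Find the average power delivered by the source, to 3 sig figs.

X_C = 1/(ωC) = 7040 Ω
Z = 4800 − j7040 Ω
|Z| = √(4800² + 7040²) = 8520 Ω
∠Z = arctan(-7040/4800) = -55.7°
I = V/|Z| = 143 μA
P = VI cos φ = 1.22 × 0.000143 × cos(-55.7°) = 98.4 μW

98.4 μW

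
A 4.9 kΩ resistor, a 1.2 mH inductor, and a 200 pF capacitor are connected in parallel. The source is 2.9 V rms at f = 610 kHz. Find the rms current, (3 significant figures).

ω = 2πf = 3.833e+06 rad/s
X_L = ωL = 4600 Ω
X_C = 1/(ωC) = 1300 Ω
Parallel: admittances add. Y = 1/R + 1/(jωL) + jωC
Y = (0.000204 + j0.000549) S
|Y| = 0.000586 S → |Z| = 1/|Y| = 1710 Ω, ∠Z = −∠Y = -69.6°
I = V/|Z| = 2.9/1710 = 1.70 mA

1.70 mA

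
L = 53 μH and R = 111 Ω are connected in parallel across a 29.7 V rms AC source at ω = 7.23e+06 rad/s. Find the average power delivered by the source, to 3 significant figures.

X_L = ωL = 383 Ω
Parallel: admittances add. Y = 1/R + 1/(jωL)
Y = (0.00901 − j0.00261) S
|Y| = 0.00938 S → |Z| = 1/|Y| = 107 Ω, ∠Z = −∠Y = 16.2°
I = V/|Z| = 279 mA
P = VI cos φ = 29.7 × 0.279 × cos(16.2°) = 7.95 W

7.95 W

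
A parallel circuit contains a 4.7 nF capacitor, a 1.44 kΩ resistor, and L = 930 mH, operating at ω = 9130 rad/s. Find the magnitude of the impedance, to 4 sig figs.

X_L = ωL = 8491 Ω
X_C = 1/(ωC) = 23300 Ω
Parallel: admittances add. Y = 1/R + 1/(jωL) + jωC
Y = (0.0006944 − j7.486e-05) S
|Y| = 0.0006985 S → |Z| = 1/|Y| = 1432 Ω, ∠Z = −∠Y = 6.153°

1432 Ω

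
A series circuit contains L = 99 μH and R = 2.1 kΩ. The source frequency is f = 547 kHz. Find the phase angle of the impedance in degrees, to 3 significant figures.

ω = 2πf = 3.437e+06 rad/s
X_L = ωL = 340 Ω
Z = 2100 + j340 Ω
|Z| = √(2100² + 340²) = 2130 Ω
∠Z = arctan(340/2100) = 9.20°

9.20°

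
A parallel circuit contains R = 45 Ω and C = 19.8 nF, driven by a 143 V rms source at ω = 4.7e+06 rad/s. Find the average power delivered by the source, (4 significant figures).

X_C = 1/(ωC) = 10.75 Ω
Parallel: admittances add. Y = 1/R + jωC
Y = (0.02222 + j0.09306) S
|Y| = 0.09568 S → |Z| = 1/|Y| = 10.45 Ω, ∠Z = −∠Y = -76.57°
I = V/|Z| = 13.68 A
P = VI cos φ = 143 × 13.68 × cos(-76.57°) = 454.4 W

454.4 W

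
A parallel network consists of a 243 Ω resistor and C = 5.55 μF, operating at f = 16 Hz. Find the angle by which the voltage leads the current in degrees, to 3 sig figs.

ω = 2πf = 100.5 rad/s
X_C = 1/(ωC) = 1790 Ω
Parallel: admittances add. Y = 1/R + jωC
Y = (0.00412 + j0.000558) S
|Y| = 0.00415 S → |Z| = 1/|Y| = 241 Ω, ∠Z = −∠Y = -7.72°

-7.72°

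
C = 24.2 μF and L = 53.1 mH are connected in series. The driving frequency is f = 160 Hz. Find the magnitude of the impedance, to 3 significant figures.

ω = 2πf = 1005 rad/s
X_L = ωL = 53.4 Ω
X_C = 1/(ωC) = 41.1 Ω
Net reactance X = X_L − X_C = 12.3 Ω
Z = j12.3 Ω
|Z| = √(0² + 12.3²) = 12.3 Ω

12.3 Ω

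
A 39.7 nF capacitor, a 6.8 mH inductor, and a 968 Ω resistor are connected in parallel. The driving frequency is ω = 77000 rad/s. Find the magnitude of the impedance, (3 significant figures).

648 Ω

X_L = ωL = 524 Ω
X_C = 1/(ωC) = 327 Ω
Parallel: admittances add. Y = 1/R + 1/(jωL) + jωC
Y = (0.00103 + j0.00115) S
|Y| = 0.00154 S → |Z| = 1/|Y| = 648 Ω, ∠Z = −∠Y = -48.0°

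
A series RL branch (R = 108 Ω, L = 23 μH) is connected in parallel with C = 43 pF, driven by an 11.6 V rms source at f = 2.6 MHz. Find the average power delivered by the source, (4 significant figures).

95.08 mW

ω = 2πf = 1.634e+07 rad/s
X_L = ωL = 375.7 Ω
X_C = 1/(ωC) = 1424 Ω
Branch 1 (R+jX_L): Z₁ = 108.0 + j375.7 Ω, |Z₁| = 390.9 Ω
Branch 2 (−jX_C): Z₂ = −j1424 Ω
Parallel: Z = Z₁Z₂/(Z₁+Z₂), |Z| = 528.3 Ω, ∠Z = 68.08°
I = V/|Z| = 21.96 mA
P = VI cos φ = 11.6 × 0.02196 × cos(68.08°) = 95.08 mW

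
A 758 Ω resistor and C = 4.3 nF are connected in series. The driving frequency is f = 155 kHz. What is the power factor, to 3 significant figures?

ω = 2πf = 973900 rad/s
X_C = 1/(ωC) = 239 Ω
Z = 758 − j239 Ω
|Z| = √(758² + 239²) = 795 Ω
∠Z = arctan(-239/758) = -17.5°
cos φ = cos(-17.5°) = 0.954

0.954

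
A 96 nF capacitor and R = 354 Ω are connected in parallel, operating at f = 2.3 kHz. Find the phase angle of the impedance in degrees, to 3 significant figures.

ω = 2πf = 14450 rad/s
X_C = 1/(ωC) = 721 Ω
Parallel: admittances add. Y = 1/R + jωC
Y = (0.00282 + j0.00139) S
|Y| = 0.00315 S → |Z| = 1/|Y| = 318 Ω, ∠Z = −∠Y = -26.2°

-26.2°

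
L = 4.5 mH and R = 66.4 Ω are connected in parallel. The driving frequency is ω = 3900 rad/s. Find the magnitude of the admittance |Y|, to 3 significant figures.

58.9 mS

X_L = ωL = 17.5 Ω
Parallel: admittances add. Y = 1/R + 1/(jωL)
Y = (0.0151 − j0.0570) S
|Y| = 0.0589 S → |Z| = 1/|Y| = 17.0 Ω, ∠Z = −∠Y = 75.2°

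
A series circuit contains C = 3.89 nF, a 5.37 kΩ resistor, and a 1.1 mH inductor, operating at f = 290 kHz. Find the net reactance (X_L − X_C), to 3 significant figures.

ω = 2πf = 1.822e+06 rad/s
X_L = ωL = 2000 Ω
X_C = 1/(ωC) = 141 Ω
X = 2000 − 141 = 1860 Ω

1860 Ω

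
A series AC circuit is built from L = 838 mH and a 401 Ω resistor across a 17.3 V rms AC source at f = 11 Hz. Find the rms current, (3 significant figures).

ω = 2πf = 69.12 rad/s
X_L = ωL = 57.9 Ω
Z = 401 + j57.9 Ω
|Z| = √(401² + 57.9²) = 405 Ω
I = V/|Z| = 17.3/405 = 42.7 mA

42.7 mA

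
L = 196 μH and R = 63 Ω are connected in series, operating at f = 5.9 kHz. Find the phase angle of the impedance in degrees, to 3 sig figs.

ω = 2πf = 37070 rad/s
X_L = ωL = 7.27 Ω
Z = 63.0 + j7.27 Ω
|Z| = √(63.0² + 7.27²) = 63.4 Ω
∠Z = arctan(7.27/63.0) = 6.58°

6.58°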